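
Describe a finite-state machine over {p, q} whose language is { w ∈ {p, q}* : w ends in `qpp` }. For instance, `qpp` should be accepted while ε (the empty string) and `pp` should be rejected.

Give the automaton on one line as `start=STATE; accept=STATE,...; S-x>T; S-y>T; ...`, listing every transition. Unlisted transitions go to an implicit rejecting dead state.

start=S0; accept=S3; S0-p>S0; S0-q>S1; S1-p>S2; S1-q>S1; S2-p>S3; S2-q>S1; S3-p>S0; S3-q>S1

Remember how much of `qpp` the current input suffix matches. State S0 means no match yet; S1 means the last symbol is `q`; S2 means the last 2 symbols are `qp`; S3 means the last 3 symbols are `qpp`. Only S3 accepts. On a mismatch, fall back to the longest proper suffix that is still a prefix of `qpp`.
A 4-state machine:
        p   q  
>  S0   S0  S1 
   S1   S2  S1 
   S2   S3  S1 
 * S3   S0  S1 
(> = start, * = accepting)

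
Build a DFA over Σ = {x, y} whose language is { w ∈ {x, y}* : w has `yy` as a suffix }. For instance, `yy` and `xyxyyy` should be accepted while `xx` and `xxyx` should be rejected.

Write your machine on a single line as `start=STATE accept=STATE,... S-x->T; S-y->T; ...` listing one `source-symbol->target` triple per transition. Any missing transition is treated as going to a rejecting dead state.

start=s0; accept=s2; s0-x->s0; s0-y->s1; s1-x->s0; s1-y->s2; s2-x->s0; s2-y->s2

Let each state record the length of the longest suffix of the input read so far that is also a prefix of `yy`. s1 means the last symbol is `y`; s2 means the last 2 symbols are `yy`. Accept only at s2, where the string currently ends in `yy`.
3 states suffice.
        x   y  
>  s0   s0  s1 
   s1   s0  s2 
 * s2   s0  s2 
(> = start, * = accepting)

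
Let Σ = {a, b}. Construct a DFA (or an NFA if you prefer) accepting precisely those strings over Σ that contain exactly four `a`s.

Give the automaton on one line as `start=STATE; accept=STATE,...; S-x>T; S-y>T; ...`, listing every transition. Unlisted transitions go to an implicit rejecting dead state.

Only the number of `a`s matters, and only up to 5. Make a chain S0 → S1 → S2 → S3 → S4 → S5 advanced by each `a` (with S5 absorbing); every other symbol self-loops. The accepting set is {S4}.
        a   b  
>  S0   S1  S0 
   S1   S2  S1 
   S2   S3  S2 
   S3   S4  S3 
 * S4   S5  S4 
   S5   S5  S5 
(> = start, * = accepting)

start=S0; accept=S4; S0-a>S1; S0-b>S0; S1-a>S2; S1-b>S1; S2-a>S3; S2-b>S2; S3-a>S4; S3-b>S3; S4-a>S5; S4-b>S4; S5-a>S5; S5-b>S5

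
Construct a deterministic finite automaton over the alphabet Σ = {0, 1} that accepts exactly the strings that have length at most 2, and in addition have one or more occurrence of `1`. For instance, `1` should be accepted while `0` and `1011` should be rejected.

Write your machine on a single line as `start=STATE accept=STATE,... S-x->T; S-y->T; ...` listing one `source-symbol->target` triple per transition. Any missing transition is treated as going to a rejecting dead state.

start=S0; accept=S2,S4; S0-0->S1; S0-1->S2; S1-0->S3; S1-1->S4; S2-0->S4; S2-1->S4; S3-0->S3; S3-1->S3; S4-0->S3; S4-1->S3

Handle the two conditions separately and then intersect. One (4 states) tracks the input length, saturating at 3; the other (3 states) tracks the count of `1`s, saturating at 2. Each combined state is a pair, one component from each; accept when both components accept. Minimizing collapses redundant product states.
With 5 states:
        0   1  
>  S0   S1  S2 
   S1   S3  S4 
 * S2   S4  S4 
   S3   S3  S3 
 * S4   S3  S3 
(> = start, * = accepting)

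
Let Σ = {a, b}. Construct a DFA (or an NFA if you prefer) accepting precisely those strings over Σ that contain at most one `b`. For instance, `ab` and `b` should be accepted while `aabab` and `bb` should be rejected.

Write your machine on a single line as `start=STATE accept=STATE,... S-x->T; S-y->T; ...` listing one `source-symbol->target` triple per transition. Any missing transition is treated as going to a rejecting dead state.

start=S0; accept=S0,S1; S0-a->S0; S0-b->S1; S1-a->S1; S1-b->S2; S2-a->S2; S2-b->S2

Only the number of `b`s matters, and only up to 2. Make a chain S0 → S1 → S2 advanced by each `b` (with S2 absorbing); every other symbol self-loops. The accepting set is {S0, S1}.
3 states suffice.
        a   b  
>* S0   S0  S1 
 * S1   S1  S2 
   S2   S2  S2 
(> = start, * = accepting)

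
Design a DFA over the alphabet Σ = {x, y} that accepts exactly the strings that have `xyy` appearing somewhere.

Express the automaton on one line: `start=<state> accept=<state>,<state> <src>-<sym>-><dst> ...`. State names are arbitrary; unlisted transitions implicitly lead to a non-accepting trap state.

Track how much of `xyy` has been matched so far: state A is no progress, D is the absorbing accept state reached once `xyy` has occurred. Intermediate states record partial matches; on a mismatch, fall back to the longest reusable overlap.
With 4 states:
       x  y 
>  A   B  A 
   B   B  C 
   C   B  D 
 * D   D  D 
(> = start, * = accepting)

start=A accept=D A-x->B A-y->A B-x->B B-y->C C-x->B C-y->D D-x->D D-y->D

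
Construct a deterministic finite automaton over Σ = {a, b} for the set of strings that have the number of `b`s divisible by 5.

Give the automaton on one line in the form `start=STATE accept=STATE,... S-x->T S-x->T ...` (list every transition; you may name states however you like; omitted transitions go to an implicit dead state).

The only thing that matters is how many `b`s have appeared, reduced mod 5. Use one state per residue: q0 for 0, …, q4 for 4. Reading `b` moves to the next residue; anything else stays put. q0 is accepting.
        a   b  
>* q0   q0  q1 
   q1   q1  q2 
   q2   q2  q3 
   q3   q3  q4 
   q4   q4  q0 
(> = start, * = accepting)

start=q0 accept=q0 q0-a->q0 q0-b->q1 q1-a->q1 q1-b->q2 q2-a->q2 q2-b->q3 q3-a->q3 q3-b->q4 q4-a->q4 q4-b->q0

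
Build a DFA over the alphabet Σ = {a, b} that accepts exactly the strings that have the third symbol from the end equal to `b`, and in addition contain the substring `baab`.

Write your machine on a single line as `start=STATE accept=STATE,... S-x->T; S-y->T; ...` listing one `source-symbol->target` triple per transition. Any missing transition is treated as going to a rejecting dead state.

start=q0; accept=q7,q8,q9,q10; q0-a->q0; q0-b->q1; q1-a->q2; q1-b->q1; q2-a->q3; q2-b->q1; q3-a->q0; q3-b->q4; q4-a->q5; q4-b->q6; q5-a->q7; q5-b->q8; q6-a->q9; q6-b->q10; q7-a->q11; q7-b->q4; q8-a->q5; q8-b->q6; q9-a->q7; q9-b->q8; q10-a->q9; q10-b->q10; q11-a->q11; q11-b->q4

Run two small machines in parallel and take their product. One (15 states) tracks the last 3 symbols read; the other (5 states) tracks whether and how much of `baab` has been seen. Each combined state is a pair, one component from each; accept when both components accept. Minimizing collapses redundant product states.
With 12 states:
          a    b  
>  q0     q0   q1 
   q1     q2   q1 
   q2     q3   q1 
   q3     q0   q4 
   q4     q5   q6 
   q5     q7   q8 
   q6     q9  q10 
 * q7    q11   q4 
 * q8     q5   q6 
 * q9     q7   q8 
 * q10    q9  q10 
   q11   q11   q4 
(> = start, * = accepting)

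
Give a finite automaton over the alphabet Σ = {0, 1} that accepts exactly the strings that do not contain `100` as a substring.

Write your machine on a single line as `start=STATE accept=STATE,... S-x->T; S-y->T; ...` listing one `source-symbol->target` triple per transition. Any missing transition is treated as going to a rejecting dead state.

This is the complement of 'contains `100`'. Use the same substring-matching states — S0 through S3 holding how much of `100` has just been matched — but flip the accepting set: everything except the trap S3 accepts.
4 states suffice.
        0   1  
>* S0   S0  S1 
 * S1   S2  S1 
 * S2   S3  S1 
   S3   S3  S3 
(> = start, * = accepting)

start=S0; accept=S0,S1,S2; S0-0->S0; S0-1->S1; S1-0->S2; S1-1->S1; S2-0->S3; S2-1->S1; S3-0->S3; S3-1->S3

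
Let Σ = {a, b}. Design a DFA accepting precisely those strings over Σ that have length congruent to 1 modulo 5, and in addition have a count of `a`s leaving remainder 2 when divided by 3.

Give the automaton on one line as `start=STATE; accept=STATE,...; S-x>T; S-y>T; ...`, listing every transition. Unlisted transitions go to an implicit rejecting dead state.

start=q0; accept=q14; q0-a>q1; q0-b>q2; q1-a>q3; q1-b>q4; q2-a>q4; q2-b>q5; q3-a>q6; q3-b>q7; q4-a>q7; q4-b>q8; q5-a>q8; q5-b>q6; q6-a>q9; q6-b>q10; q7-a>q10; q7-b>q11; q8-a>q11; q8-b>q9; q9-a>q12; q9-b>q13; q10-a>q13; q10-b>q0; q11-a>q0; q11-b>q12; q12-a>q2; q12-b>q14; q13-a>q14; q13-b>q1; q14-a>q5; q14-b>q3

Build one automaton per condition and run them in lockstep. The first has 5 states tracking the input length modulo 5; the second has 3 states tracking the count of `a`s modulo 3. A product state is a pair (one from each), accepting exactly when both do.
A 15-state machine:
          a    b  
>  q0     q1   q2 
   q1     q3   q4 
   q2     q4   q5 
   q3     q6   q7 
   q4     q7   q8 
   q5     q8   q6 
   q6     q9  q10 
   q7    q10  q11 
   q8    q11   q9 
   q9    q12  q13 
   q10   q13   q0 
   q11    q0  q12 
   q12    q2  q14 
   q13   q14   q1 
 * q14    q5   q3 
(> = start, * = accepting)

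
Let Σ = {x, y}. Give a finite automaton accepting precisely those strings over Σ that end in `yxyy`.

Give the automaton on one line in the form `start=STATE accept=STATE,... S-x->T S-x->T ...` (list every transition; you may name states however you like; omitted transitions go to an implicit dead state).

start=A accept=E A-x->A A-y->B B-x->C B-y->B C-x->A C-y->D D-x->C D-y->E E-x->C E-y->B

Remember how much of `yxyy` the current input suffix matches. State A means no match yet; B means the last symbol is `y`; C means the last 2 symbols are `yx`; D means the last 3 symbols are `yxy`; E means the last 4 symbols are `yxyy`. Only E accepts. On a mismatch, fall back to the longest proper suffix that is still a prefix of `yxyy`.
With 5 states:
       x  y 
>  A   A  B 
   B   C  B 
   C   A  D 
   D   C  E 
 * E   C  B 
(> = start, * = accepting)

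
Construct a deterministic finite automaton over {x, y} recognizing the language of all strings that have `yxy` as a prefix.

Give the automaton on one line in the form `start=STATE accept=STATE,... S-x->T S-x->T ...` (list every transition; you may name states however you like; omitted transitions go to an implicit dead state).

start=S0 accept=S3 S0-x->S4 S0-y->S1 S1-x->S2 S1-y->S4 S2-x->S4 S2-y->S3 S3-x->S3 S3-y->S3 S4-x->S4 S4-y->S4

Check the first 3 symbols one by one: S0 through S2 record how many have matched `yxy` so far; any wrong symbol goes to the dead state S4. After all 3 match we enter the accepting sink S3.
With 5 states:
        x   y  
>  S0   S4  S1 
   S1   S2  S4 
   S2   S4  S3 
 * S3   S3  S3 
   S4   S4  S4 
(> = start, * = accepting)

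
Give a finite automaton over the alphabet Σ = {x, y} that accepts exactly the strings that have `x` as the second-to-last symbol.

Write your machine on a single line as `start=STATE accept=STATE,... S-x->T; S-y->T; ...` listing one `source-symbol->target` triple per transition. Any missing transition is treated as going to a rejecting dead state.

start=A; accept=D,E; A-x->B; A-y->C; B-x->D; B-y->E; C-x->F; C-y->G; D-x->D; D-y->E; E-x->F; E-y->G; F-x->D; F-y->E; G-x->F; G-y->G

A DFA must remember the last 2 symbols (since which symbol is second-to-last isn't known until the input ends). Use one state per possible window of the last ≤2 symbols; accept from those whose window starts with `x`.
7 states suffice.
       x  y 
>  A   B  C 
   B   D  E 
   C   F  G 
 * D   D  E 
 * E   F  G 
   F   D  E 
   G   F  G 
(> = start, * = accepting)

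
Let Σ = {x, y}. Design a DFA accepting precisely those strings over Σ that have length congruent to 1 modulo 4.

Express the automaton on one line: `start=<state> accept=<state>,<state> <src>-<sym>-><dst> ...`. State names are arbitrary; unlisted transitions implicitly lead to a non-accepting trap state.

Count input length modulo 4: every symbol advances one step around the cycle q0 → q1 → q2 → q3 → q0. Accept at q1.
A 4-state machine:
        x   y  
>  q0   q1  q1 
 * q1   q2  q2 
   q2   q3  q3 
   q3   q0  q0 
(> = start, * = accepting)

start=q0 accept=q1 q0-x->q1 q0-y->q1 q1-x->q2 q1-y->q2 q2-x->q3 q2-y->q3 q3-x->q0 q3-y->q0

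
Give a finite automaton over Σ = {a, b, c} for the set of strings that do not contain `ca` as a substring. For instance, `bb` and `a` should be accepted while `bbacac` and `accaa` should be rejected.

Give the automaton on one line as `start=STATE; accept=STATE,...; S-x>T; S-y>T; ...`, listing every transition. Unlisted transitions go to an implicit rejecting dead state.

Track partial matches of the forbidden pattern `ca`. State S2 is a dead state reached once `ca` has occurred; every other state accepts. S0 means no part of `ca` is currently matched.
A 3-state machine:
        a   b   c  
>* S0   S0  S0  S1 
 * S1   S2  S0  S1 
   S2   S2  S2  S2 
(> = start, * = accepting)

start=S0; accept=S0,S1; S0-a>S0; S0-b>S0; S0-c>S1; S1-a>S2; S1-b>S0; S1-c>S1; S2-a>S2; S2-b>S2; S2-c>S2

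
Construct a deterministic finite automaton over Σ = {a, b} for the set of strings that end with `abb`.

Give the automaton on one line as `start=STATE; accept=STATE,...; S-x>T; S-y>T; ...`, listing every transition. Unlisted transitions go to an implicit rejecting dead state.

Let each state record the length of the longest suffix of the input read so far that is also a prefix of `abb`. s1 means the last symbol is `a`; s2 means the last 2 symbols are `ab`; s3 means the last 3 symbols are `abb`. Accept only at s3, where the string currently ends in `abb`.
        a   b  
>  s0   s1  s0 
   s1   s1  s2 
   s2   s1  s3 
 * s3   s1  s0 
(> = start, * = accepting)

start=s0; accept=s3; s0-a>s1; s0-b>s0; s1-a>s1; s1-b>s2; s2-a>s1; s2-b>s3; s3-a>s1; s3-b>s0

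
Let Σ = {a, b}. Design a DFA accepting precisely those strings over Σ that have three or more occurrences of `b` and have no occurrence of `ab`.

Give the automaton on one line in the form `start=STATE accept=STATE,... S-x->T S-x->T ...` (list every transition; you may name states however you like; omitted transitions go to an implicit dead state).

Handle the two conditions separately and then intersect. The first has 5 states tracking the count of `b`s, saturating at 4; the second has 3 states tracking partial matches of the forbidden pattern `ab`. A product state is a pair (one from each), accepting exactly when both do.
With 14 states:
          a    b  
>  S0     S1   S2 
   S1     S1   S3 
   S2     S4   S5 
   S3     S3   S6 
   S4     S4   S6 
   S5     S7   S8 
   S6     S6   S9 
   S7     S7   S9 
 * S8    S10  S11 
   S9     S9  S12 
 * S10   S10  S12 
 * S11   S13  S11 
   S12   S12  S12 
 * S13   S13  S12 
(> = start, * = accepting)

start=S0 accept=S8,S10,S11,S13 S0-a->S1 S0-b->S2 S1-a->S1 S1-b->S3 S2-a->S4 S2-b->S5 S3-a->S3 S3-b->S6 S4-a->S4 S4-b->S6 S5-a->S7 S5-b->S8 S6-a->S6 S6-b->S9 S7-a->S7 S7-b->S9 S8-a->S10 S8-b->S11 S9-a->S9 S9-b->S12 S10-a->S10 S10-b->S12 S11-a->S13 S11-b->S11 S12-a->S12 S12-b->S12 S13-a->S13 S13-b->S12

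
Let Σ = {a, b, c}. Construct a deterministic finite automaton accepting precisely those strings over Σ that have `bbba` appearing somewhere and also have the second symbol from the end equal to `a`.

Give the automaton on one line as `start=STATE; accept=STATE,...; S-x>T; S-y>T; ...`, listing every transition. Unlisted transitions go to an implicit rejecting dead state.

start=q0; accept=q15,q16,q17; q0-a>q1; q0-b>q2; q0-c>q3; q1-a>q4; q1-b>q5; q1-c>q6; q2-a>q7; q2-b>q8; q2-c>q9; q3-a>q10; q3-b>q11; q3-c>q12; q4-a>q4; q4-b>q5; q4-c>q6; q5-a>q7; q5-b>q8; q5-c>q9; q6-a>q10; q6-b>q11; q6-c>q12; q7-a>q4; q7-b>q5; q7-c>q6; q8-a>q7; q8-b>q13; q8-c>q9; q9-a>q10; q9-b>q11; q9-c>q12; q10-a>q4; q10-b>q5; q10-c>q6; q11-a>q7; q11-b>q8; q11-c>q9; q12-a>q10; q12-b>q11; q12-c>q12; q13-a>q14; q13-b>q13; q13-c>q9; q14-a>q15; q14-b>q16; q14-c>q17; q15-a>q15; q15-b>q16; q15-c>q17; q16-a>q14; q16-b>q18; q16-c>q19; q17-a>q20; q17-b>q21; q17-c>q22; q18-a>q14; q18-b>q18; q18-c>q19; q19-a>q20; q19-b>q21; q19-c>q22; q20-a>q15; q20-b>q16; q20-c>q17; q21-a>q14; q21-b>q18; q21-c>q19; q22-a>q20; q22-b>q21; q22-c>q22

Handle the two conditions separately and then intersect. The first has 5 states tracking whether and how much of `bbba` has been seen; the second has 13 states tracking the last 2 symbols read. A product state is a pair (one from each), accepting exactly when both do.
With 23 states:
          a    b    c  
>  q0     q1   q2   q3 
   q1     q4   q5   q6 
   q2     q7   q8   q9 
   q3    q10  q11  q12 
   q4     q4   q5   q6 
   q5     q7   q8   q9 
   q6    q10  q11  q12 
   q7     q4   q5   q6 
   q8     q7  q13   q9 
   q9    q10  q11  q12 
   q10    q4   q5   q6 
   q11    q7   q8   q9 
   q12   q10  q11  q12 
   q13   q14  q13   q9 
   q14   q15  q16  q17 
 * q15   q15  q16  q17 
 * q16   q14  q18  q19 
 * q17   q20  q21  q22 
   q18   q14  q18  q19 
   q19   q20  q21  q22 
   q20   q15  q16  q17 
   q21   q14  q18  q19 
   q22   q20  q21  q22 
(> = start, * = accepting)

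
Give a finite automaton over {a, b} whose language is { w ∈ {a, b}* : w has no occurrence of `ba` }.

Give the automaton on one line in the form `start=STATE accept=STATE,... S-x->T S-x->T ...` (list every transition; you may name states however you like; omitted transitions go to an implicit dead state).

This is the complement of 'contains `ba`'. Use the same substring-matching states — q0 through q2 holding how much of `ba` has just been matched — but flip the accepting set: everything except the trap q2 accepts.
        a   b  
>* q0   q0  q1 
 * q1   q2  q1 
   q2   q2  q2 
(> = start, * = accepting)

start=q0 accept=q0,q1 q0-a->q0 q0-b->q1 q1-a->q2 q1-b->q1 q2-a->q2 q2-b->q2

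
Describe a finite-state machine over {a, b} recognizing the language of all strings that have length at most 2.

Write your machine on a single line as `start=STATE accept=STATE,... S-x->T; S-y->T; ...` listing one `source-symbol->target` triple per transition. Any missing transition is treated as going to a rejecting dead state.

start=s0; accept=s0,s1,s2; s0-a->s1; s0-b->s1; s1-a->s2; s1-b->s2; s2-a->s3; s2-b->s3; s3-a->s3; s3-b->s3

Count input length up to 3: every symbol moves from s0 toward s3, which means 'more than 2' and absorbs. Accept from {s0, s1, s2}.
4 states suffice.
        a   b  
>* s0   s1  s1 
 * s1   s2  s2 
 * s2   s3  s3 
   s3   s3  s3 
(> = start, * = accepting)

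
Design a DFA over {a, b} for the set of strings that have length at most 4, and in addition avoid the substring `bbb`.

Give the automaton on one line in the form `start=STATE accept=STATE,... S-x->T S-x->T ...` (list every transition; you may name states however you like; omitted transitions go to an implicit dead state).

Handle the two conditions separately and then intersect. One (6 states) tracks the input length, saturating at 5; the other (4 states) tracks partial matches of the forbidden pattern `bbb`. Each combined state is a pair, one component from each; accept when both components accept. Minimizing collapses redundant product states.
10 states suffice.
        a   b  
>* s0   s1  s2 
 * s1   s3  s4 
 * s2   s3  s5 
 * s3   s6  s6 
 * s4   s6  s7 
 * s5   s6  s8 
 * s6   s9  s9 
 * s7   s9  s8 
   s8   s8  s8 
 * s9   s8  s8 
(> = start, * = accepting)

start=s0 accept=s0,s1,s2,s3,s4,s5,s6,s7,s9 s0-a->s1 s0-b->s2 s1-a->s3 s1-b->s4 s2-a->s3 s2-b->s5 s3-a->s6 s3-b->s6 s4-a->s6 s4-b->s7 s5-a->s6 s5-b->s8 s6-a->s9 s6-b->s9 s7-a->s9 s7-b->s8 s8-a->s8 s8-b->s8 s9-a->s8 s9-b->s8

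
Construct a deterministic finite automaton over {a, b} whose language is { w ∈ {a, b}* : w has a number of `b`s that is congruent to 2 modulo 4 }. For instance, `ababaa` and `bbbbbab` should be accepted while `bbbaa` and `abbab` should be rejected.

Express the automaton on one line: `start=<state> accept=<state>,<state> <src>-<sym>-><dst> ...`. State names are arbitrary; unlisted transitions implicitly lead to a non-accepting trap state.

Keep the running count of `b`s modulo 4: each `b` advances along the cycle S0 → S1 → S2 → S3 → S0 while other symbols loop. Accept at S2.
With 4 states:
        a   b  
>  S0   S0  S1 
   S1   S1  S2 
 * S2   S2  S3 
   S3   S3  S0 
(> = start, * = accepting)

start=S0 accept=S2 S0-a->S0 S0-b->S1 S1-a->S1 S1-b->S2 S2-a->S2 S2-b->S3 S3-a->S3 S3-b->S0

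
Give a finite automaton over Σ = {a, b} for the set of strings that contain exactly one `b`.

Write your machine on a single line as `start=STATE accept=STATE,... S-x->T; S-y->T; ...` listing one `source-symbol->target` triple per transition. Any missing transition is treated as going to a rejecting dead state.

start=S0; accept=S1; S0-a->S0; S0-b->S1; S1-a->S1; S1-b->S2; S2-a->S2; S2-b->S2

Count `b`s, saturating at 2: state S0 means no `b` yet, S1 means one `b` seen, S2 means more than one. Each `b` increments (capped at S2); other symbols loop. Accept from {S1}.
        a   b  
>  S0   S0  S1 
 * S1   S1  S2 
   S2   S2  S2 
(> = start, * = accepting)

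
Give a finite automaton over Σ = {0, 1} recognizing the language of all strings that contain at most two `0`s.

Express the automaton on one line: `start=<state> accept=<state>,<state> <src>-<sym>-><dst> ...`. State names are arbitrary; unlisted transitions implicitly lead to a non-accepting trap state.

start=A accept=A,B,C A-0->B A-1->A B-0->C B-1->B C-0->D C-1->C D-0->D D-1->D

Count `0`s, saturating at 3: states A through C mean 0 through 2 `0`s seen; D means more than 2. Each `0` increments (capped at D); other symbols loop. Accept from {A, B, C}.
With 4 states:
       0  1 
>* A   B  A 
 * B   C  B 
 * C   D  C 
   D   D  D 
(> = start, * = accepting)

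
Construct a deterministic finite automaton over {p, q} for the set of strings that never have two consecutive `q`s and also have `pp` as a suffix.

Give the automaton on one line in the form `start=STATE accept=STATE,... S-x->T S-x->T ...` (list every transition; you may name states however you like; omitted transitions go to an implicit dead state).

start=A accept=D A-p->B A-q->C B-p->D B-q->C C-p->B C-q->E D-p->D D-q->C E-p->E E-q->E

Handle the two conditions separately and then intersect. The first has 3 states tracking partial matches of the forbidden pattern `qq`; the second has 3 states tracking how much of the suffix `pp` has currently been matched. A product state is a pair (one from each), accepting exactly when both do. Minimizing collapses redundant product states.
       p  q 
>  A   B  C 
   B   D  C 
   C   B  E 
 * D   D  C 
   E   E  E 
(> = start, * = accepting)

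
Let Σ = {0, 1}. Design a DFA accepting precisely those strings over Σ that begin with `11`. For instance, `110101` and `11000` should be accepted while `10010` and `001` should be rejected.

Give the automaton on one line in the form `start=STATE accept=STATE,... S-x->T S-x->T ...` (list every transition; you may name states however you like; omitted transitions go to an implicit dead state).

start=s0 accept=s2 s0-0->s3 s0-1->s1 s1-0->s3 s1-1->s2 s2-0->s2 s2-1->s2 s3-0->s3 s3-1->s3

Check the first 2 symbols one by one: s0 through s1 record how many have matched `11` so far; any wrong symbol goes to the dead state s3. After all 2 match we enter the accepting sink s2.
4 states suffice.
        0   1  
>  s0   s3  s1 
   s1   s3  s2 
 * s2   s2  s2 
   s3   s3  s3 
(> = start, * = accepting)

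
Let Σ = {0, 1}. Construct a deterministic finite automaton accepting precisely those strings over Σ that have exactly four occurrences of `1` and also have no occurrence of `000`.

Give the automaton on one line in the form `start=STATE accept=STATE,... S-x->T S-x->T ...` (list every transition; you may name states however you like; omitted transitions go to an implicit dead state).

start=q0 accept=q13,q16,q19 q0-0->q1 q0-1->q2 q1-0->q3 q1-1->q2 q2-0->q4 q2-1->q5 q3-0->q6 q3-1->q2 q4-0->q7 q4-1->q5 q5-0->q8 q5-1->q9 q6-0->q6 q6-1->q10 q7-0->q10 q7-1->q5 q8-0->q11 q8-1->q9 q9-0->q12 q9-1->q13 q10-0->q10 q10-1->q14 q11-0->q14 q11-1->q9 q12-0->q15 q12-1->q13 q13-0->q16 q13-1->q17 q14-0->q14 q14-1->q18 q15-0->q18 q15-1->q13 q16-0->q19 q16-1->q17 q17-0->q20 q17-1->q17 q18-0->q18 q18-1->q21 q19-0->q21 q19-1->q17 q20-0->q22 q20-1->q17 q21-0->q21 q21-1->q23 q22-0->q23 q22-1->q17 q23-0->q23 q23-1->q23

Handle the two conditions separately and then intersect. The first has 6 states tracking the count of `1`s, saturating at 5; the second has 4 states tracking partial matches of the forbidden pattern `000`. A product state is a pair (one from each), accepting exactly when both do.
24 states suffice.
          0    1  
>  q0     q1   q2 
   q1     q3   q2 
   q2     q4   q5 
   q3     q6   q2 
   q4     q7   q5 
   q5     q8   q9 
   q6     q6  q10 
   q7    q10   q5 
   q8    q11   q9 
   q9    q12  q13 
   q10   q10  q14 
   q11   q14   q9 
   q12   q15  q13 
 * q13   q16  q17 
   q14   q14  q18 
   q15   q18  q13 
 * q16   q19  q17 
   q17   q20  q17 
   q18   q18  q21 
 * q19   q21  q17 
   q20   q22  q17 
   q21   q21  q23 
   q22   q23  q17 
   q23   q23  q23 
(> = start, * = accepting)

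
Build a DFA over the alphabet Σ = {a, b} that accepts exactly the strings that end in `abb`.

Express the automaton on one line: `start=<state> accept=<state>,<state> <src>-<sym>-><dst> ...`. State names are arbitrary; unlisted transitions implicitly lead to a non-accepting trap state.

Remember how much of `abb` the current input suffix matches. State q0 means no match yet; q1 means the last symbol is `a`; q2 means the last 2 symbols are `ab`; q3 means the last 3 symbols are `abb`. Only q3 accepts. On a mismatch, fall back to the longest proper suffix that is still a prefix of `abb`.
4 states suffice.
        a   b  
>  q0   q1  q0 
   q1   q1  q2 
   q2   q1  q3 
 * q3   q1  q0 
(> = start, * = accepting)

start=q0 accept=q3 q0-a->q1 q0-b->q0 q1-a->q1 q1-b->q2 q2-a->q1 q2-b->q3 q3-a->q1 q3-b->q0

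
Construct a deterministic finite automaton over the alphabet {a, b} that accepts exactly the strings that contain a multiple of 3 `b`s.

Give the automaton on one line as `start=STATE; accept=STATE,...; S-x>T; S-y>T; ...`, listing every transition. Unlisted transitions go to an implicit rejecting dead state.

start=s0; accept=s0; s0-a>s0; s0-b>s1; s1-a>s1; s1-b>s2; s2-a>s2; s2-b>s0

Keep the running count of `b`s modulo 3: each `b` advances along the cycle s0 → s1 → s2 → s0 while other symbols loop. Accept at s0.
A 3-state machine:
        a   b  
>* s0   s0  s1 
   s1   s1  s2 
   s2   s2  s0 
(> = start, * = accepting)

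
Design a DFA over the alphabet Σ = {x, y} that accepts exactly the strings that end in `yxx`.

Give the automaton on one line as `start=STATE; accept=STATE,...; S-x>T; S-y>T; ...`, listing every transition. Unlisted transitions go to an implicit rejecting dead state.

Remember how much of `yxx` the current input suffix matches. State S0 means no match yet; S1 means the last symbol is `y`; S2 means the last 2 symbols are `yx`; S3 means the last 3 symbols are `yxx`. Only S3 accepts. On a mismatch, fall back to the longest proper suffix that is still a prefix of `yxx`.
        x   y  
>  S0   S0  S1 
   S1   S2  S1 
   S2   S3  S1 
 * S3   S0  S1 
(> = start, * = accepting)

start=S0; accept=S3; S0-x>S0; S0-y>S1; S1-x>S2; S1-y>S1; S2-x>S3; S2-y>S1; S3-x>S0; S3-y>S1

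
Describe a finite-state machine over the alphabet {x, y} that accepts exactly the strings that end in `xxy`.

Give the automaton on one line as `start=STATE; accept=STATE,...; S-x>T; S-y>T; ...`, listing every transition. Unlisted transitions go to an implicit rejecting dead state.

Let each state record the length of the longest suffix of the input read so far that is also a prefix of `xxy`. q1 means the last symbol is `x`; q2 means the last 2 symbols are `xx`; q3 means the last 3 symbols are `xxy`. Accept only at q3, where the string currently ends in `xxy`.
A 4-state machine:
        x   y  
>  q0   q1  q0 
   q1   q2  q0 
   q2   q2  q3 
 * q3   q1  q0 
(> = start, * = accepting)

start=q0; accept=q3; q0-x>q1; q0-y>q0; q1-x>q2; q1-y>q0; q2-x>q2; q2-y>q3; q3-x>q1; q3-y>q0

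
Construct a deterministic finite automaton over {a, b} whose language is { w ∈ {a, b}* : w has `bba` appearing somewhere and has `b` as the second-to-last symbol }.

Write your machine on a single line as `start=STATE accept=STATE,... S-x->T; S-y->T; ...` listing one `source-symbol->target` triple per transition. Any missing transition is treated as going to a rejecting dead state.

start=S0; accept=S3,S6; S0-a->S0; S0-b->S1; S1-a->S0; S1-b->S2; S2-a->S3; S2-b->S2; S3-a->S4; S3-b->S5; S4-a->S4; S4-b->S5; S5-a->S3; S5-b->S6; S6-a->S3; S6-b->S6

Run two small machines in parallel and take their product. The first has 4 states tracking whether and how much of `bba` has been seen; the second has 7 states tracking the last 2 symbols read. A product state is a pair (one from each), accepting exactly when both do. After merging equivalent states the machine shrinks.
7 states suffice.
        a   b  
>  S0   S0  S1 
   S1   S0  S2 
   S2   S3  S2 
 * S3   S4  S5 
   S4   S4  S5 
   S5   S3  S6 
 * S6   S3  S6 
(> = start, * = accepting)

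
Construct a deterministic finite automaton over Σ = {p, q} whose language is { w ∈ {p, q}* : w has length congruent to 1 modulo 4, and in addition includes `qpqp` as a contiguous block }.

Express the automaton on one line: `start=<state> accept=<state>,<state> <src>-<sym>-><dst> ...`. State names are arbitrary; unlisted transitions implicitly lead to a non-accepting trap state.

start=s0 accept=s16 s0-p->s1 s0-q->s2 s1-p->s3 s1-q->s4 s2-p->s5 s2-q->s4 s3-p->s6 s3-q->s7 s4-p->s8 s4-q->s7 s5-p->s6 s5-q->s9 s6-p->s0 s6-q->s10 s7-p->s11 s7-q->s10 s8-p->s0 s8-q->s12 s9-p->s13 s9-q->s10 s10-p->s14 s10-q->s2 s11-p->s1 s11-q->s15 s12-p->s16 s12-q->s2 s13-p->s16 s13-q->s16 s14-p->s3 s14-q->s17 s15-p->s18 s15-q->s4 s16-p->s18 s16-q->s18 s17-p->s19 s17-q->s7 s18-p->s19 s18-q->s19 s19-p->s13 s19-q->s13

Handle the two conditions separately and then intersect. The first has 4 states tracking the input length modulo 4; the second has 5 states tracking whether and how much of `qpqp` has been seen. A product state is a pair (one from each), accepting exactly when both do.
A 20-state machine:
          p    q  
>  s0     s1   s2 
   s1     s3   s4 
   s2     s5   s4 
   s3     s6   s7 
   s4     s8   s7 
   s5     s6   s9 
   s6     s0  s10 
   s7    s11  s10 
   s8     s0  s12 
   s9    s13  s10 
   s10   s14   s2 
   s11    s1  s15 
   s12   s16   s2 
   s13   s16  s16 
   s14    s3  s17 
   s15   s18   s4 
 * s16   s18  s18 
   s17   s19   s7 
   s18   s19  s19 
   s19   s13  s13 
(> = start, * = accepting)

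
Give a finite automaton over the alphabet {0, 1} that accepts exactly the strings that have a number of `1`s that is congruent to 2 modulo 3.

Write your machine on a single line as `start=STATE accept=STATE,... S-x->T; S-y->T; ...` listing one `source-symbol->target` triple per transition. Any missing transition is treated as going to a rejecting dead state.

Keep the running count of `1`s modulo 3: each `1` advances along the cycle A → B → C → A while other symbols loop. Accept at C.
       0  1 
>  A   A  B 
   B   B  C 
 * C   C  A 
(> = start, * = accepting)

start=A; accept=C; A-0->A; A-1->B; B-0->B; B-1->C; C-0->C; C-1->A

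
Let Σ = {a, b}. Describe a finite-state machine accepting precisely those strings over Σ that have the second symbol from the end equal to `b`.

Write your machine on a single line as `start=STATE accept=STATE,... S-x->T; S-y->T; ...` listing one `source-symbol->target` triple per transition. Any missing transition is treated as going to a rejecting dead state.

Because acceptance depends on a position counted from the end, the machine has to buffer the most recent 2 symbols. Make each state the string of the last up-to-2 symbols read; on input `x` shift the window left and append `x`. Accept when the buffered window has length 2 and begins with `b`.
        a   b  
>  q0   q1  q2 
   q1   q3  q4 
   q2   q5  q6 
   q3   q3  q4 
   q4   q5  q6 
 * q5   q3  q4 
 * q6   q5  q6 
(> = start, * = accepting)

start=q0; accept=q5,q6; q0-a->q1; q0-b->q2; q1-a->q3; q1-b->q4; q2-a->q5; q2-b->q6; q3-a->q3; q3-b->q4; q4-a->q5; q4-b->q6; q5-a->q3; q5-b->q4; q6-a->q5; q6-b->q6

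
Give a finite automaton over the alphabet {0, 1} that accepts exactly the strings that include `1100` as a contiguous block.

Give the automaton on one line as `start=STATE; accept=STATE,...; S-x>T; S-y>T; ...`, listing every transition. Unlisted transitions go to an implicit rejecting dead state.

start=S0; accept=S4; S0-0>S0; S0-1>S1; S1-0>S0; S1-1>S2; S2-0>S3; S2-1>S2; S3-0>S4; S3-1>S1; S4-0>S4; S4-1>S4

States S0..S3 record the length of the longest prefix of `1100` that matches the current input suffix. Reaching S4 means `1100` has been seen, and we stay there forever. Accept from S4.
With 5 states:
        0   1  
>  S0   S0  S1 
   S1   S0  S2 
   S2   S3  S2 
   S3   S4  S1 
 * S4   S4  S4 
(> = start, * = accepting)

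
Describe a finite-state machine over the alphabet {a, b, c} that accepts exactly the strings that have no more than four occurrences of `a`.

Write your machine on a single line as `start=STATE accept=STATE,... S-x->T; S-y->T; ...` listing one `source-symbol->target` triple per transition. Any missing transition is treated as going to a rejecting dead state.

start=s0; accept=s0,s1,s2,s3,s4; s0-a->s1; s0-b->s0; s0-c->s0; s1-a->s2; s1-b->s1; s1-c->s1; s2-a->s3; s2-b->s2; s2-c->s2; s3-a->s4; s3-b->s3; s3-c->s3; s4-a->s5; s4-b->s4; s4-c->s4; s5-a->s5; s5-b->s5; s5-c->s5

Only the number of `a`s matters, and only up to 5. Make a chain s0 → s1 → s2 → s3 → s4 → s5 advanced by each `a` (with s5 absorbing); every other symbol self-loops. The accepting set is {s0, s1, s2, s3, s4}.
With 6 states:
        a   b   c  
>* s0   s1  s0  s0 
 * s1   s2  s1  s1 
 * s2   s3  s2  s2 
 * s3   s4  s3  s3 
 * s4   s5  s4  s4 
   s5   s5  s5  s5 
(> = start, * = accepting)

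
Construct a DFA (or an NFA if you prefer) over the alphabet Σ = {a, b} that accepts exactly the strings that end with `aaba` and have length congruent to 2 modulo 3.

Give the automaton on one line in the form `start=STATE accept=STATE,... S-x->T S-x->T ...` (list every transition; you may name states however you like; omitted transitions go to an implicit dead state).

start=S0 accept=S6 S0-a->S1 S0-b->S1 S1-a->S2 S1-b->S3 S2-a->S4 S2-b->S0 S3-a->S0 S3-b->S0 S4-a->S1 S4-b->S5 S5-a->S6 S5-b->S3 S6-a->S4 S6-b->S0

Run two small machines in parallel and take their product. One (5 states) tracks how much of the suffix `aaba` has currently been matched; the other (3 states) tracks the input length modulo 3. Each combined state is a pair, one component from each; accept when both components accept. After merging equivalent states the machine shrinks.
A 7-state machine:
        a   b  
>  S0   S1  S1 
   S1   S2  S3 
   S2   S4  S0 
   S3   S0  S0 
   S4   S1  S5 
   S5   S6  S3 
 * S6   S4  S0 
(> = start, * = accepting)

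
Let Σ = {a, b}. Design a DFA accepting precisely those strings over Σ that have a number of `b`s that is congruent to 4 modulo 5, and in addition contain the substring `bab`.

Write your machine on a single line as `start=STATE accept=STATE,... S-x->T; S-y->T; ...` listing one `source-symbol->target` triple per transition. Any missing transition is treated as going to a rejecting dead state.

start=S0; accept=S12; S0-a->S0; S0-b->S1; S1-a->S2; S1-b->S3; S2-a->S4; S2-b->S5; S3-a->S6; S3-b->S7; S4-a->S4; S4-b->S3; S5-a->S5; S5-b->S8; S6-a->S9; S6-b->S8; S7-a->S10; S7-b->S11; S8-a->S8; S8-b->S12; S9-a->S9; S9-b->S7; S10-a->S13; S10-b->S12; S11-a->S14; S11-b->S15; S12-a->S12; S12-b->S16; S13-a->S13; S13-b->S11; S14-a->S17; S14-b->S16; S15-a->S18; S15-b->S1; S16-a->S16; S16-b->S19; S17-a->S17; S17-b->S15; S18-a->S0; S18-b->S19; S19-a->S19; S19-b->S5

Handle the two conditions separately and then intersect. The first has 5 states tracking the count of `b`s modulo 5; the second has 4 states tracking whether and how much of `bab` has been seen. A product state is a pair (one from each), accepting exactly when both do.
A 20-state machine:
          a    b  
>  S0     S0   S1 
   S1     S2   S3 
   S2     S4   S5 
   S3     S6   S7 
   S4     S4   S3 
   S5     S5   S8 
   S6     S9   S8 
   S7    S10  S11 
   S8     S8  S12 
   S9     S9   S7 
   S10   S13  S12 
   S11   S14  S15 
 * S12   S12  S16 
   S13   S13  S11 
   S14   S17  S16 
   S15   S18   S1 
   S16   S16  S19 
   S17   S17  S15 
   S18    S0  S19 
   S19   S19   S5 
(> = start, * = accepting)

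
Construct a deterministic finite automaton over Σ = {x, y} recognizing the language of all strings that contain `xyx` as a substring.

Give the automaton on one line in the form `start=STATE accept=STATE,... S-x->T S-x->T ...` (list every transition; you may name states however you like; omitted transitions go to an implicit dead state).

start=q0 accept=q3 q0-x->q1 q0-y->q0 q1-x->q1 q1-y->q2 q2-x->q3 q2-y->q0 q3-x->q3 q3-y->q3

States q0..q2 record the length of the longest prefix of `xyx` that matches the current input suffix. Reaching q3 means `xyx` has been seen, and we stay there forever. Accept from q3.
4 states suffice.
        x   y  
>  q0   q1  q0 
   q1   q1  q2 
   q2   q3  q0 
 * q3   q3  q3 
(> = start, * = accepting)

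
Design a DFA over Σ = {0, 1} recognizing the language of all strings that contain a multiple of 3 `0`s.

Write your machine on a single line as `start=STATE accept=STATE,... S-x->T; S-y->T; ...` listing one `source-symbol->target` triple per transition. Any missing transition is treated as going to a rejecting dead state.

start=S0; accept=S0; S0-0->S1; S0-1->S0; S1-0->S2; S1-1->S1; S2-0->S0; S2-1->S2

The only thing that matters is how many `0`s have appeared, reduced mod 3. Use one state per residue: S0 for 0, …, S2 for 2. Reading `0` moves to the next residue; anything else stays put. S0 is accepting.
        0   1  
>* S0   S1  S0 
   S1   S2  S1 
   S2   S0  S2 
(> = start, * = accepting)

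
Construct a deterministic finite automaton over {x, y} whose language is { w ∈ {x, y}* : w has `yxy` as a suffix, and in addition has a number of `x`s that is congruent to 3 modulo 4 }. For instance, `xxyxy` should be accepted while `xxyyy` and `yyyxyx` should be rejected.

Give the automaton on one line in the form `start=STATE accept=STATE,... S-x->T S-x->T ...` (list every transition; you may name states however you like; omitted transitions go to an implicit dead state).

Run two small machines in parallel and take their product. The first has 4 states tracking how much of the suffix `yxy` has currently been matched; the second has 4 states tracking the count of `x`s modulo 4. A product state is a pair (one from each), accepting exactly when both do. Minimizing collapses redundant product states.
A 7-state machine:
        x   y  
>  s0   s1  s0 
   s1   s2  s1 
   s2   s3  s4 
   s3   s0  s3 
   s4   s5  s4 
   s5   s0  s6 
 * s6   s0  s3 
(> = start, * = accepting)

start=s0 accept=s6 s0-x->s1 s0-y->s0 s1-x->s2 s1-y->s1 s2-x->s3 s2-y->s4 s3-x->s0 s3-y->s3 s4-x->s5 s4-y->s4 s5-x->s0 s5-y->s6 s6-x->s0 s6-y->s3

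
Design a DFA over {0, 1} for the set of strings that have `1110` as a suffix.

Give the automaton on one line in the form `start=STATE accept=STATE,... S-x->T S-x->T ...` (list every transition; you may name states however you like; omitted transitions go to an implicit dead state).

start=A accept=E A-0->A A-1->B B-0->A B-1->C C-0->A C-1->D D-0->E D-1->D E-0->A E-1->B

Remember how much of `1110` the current input suffix matches. State A means no match yet; B means the last symbol is `1`; C means the last 2 symbols are `11`; D means the last 3 symbols are `111`; E means the last 4 symbols are `1110`. Only E accepts. On a mismatch, fall back to the longest proper suffix that is still a prefix of `1110`.
With 5 states:
       0  1 
>  A   A  B 
   B   A  C 
   C   A  D 
   D   E  D 
 * E   A  B 
(> = start, * = accepting)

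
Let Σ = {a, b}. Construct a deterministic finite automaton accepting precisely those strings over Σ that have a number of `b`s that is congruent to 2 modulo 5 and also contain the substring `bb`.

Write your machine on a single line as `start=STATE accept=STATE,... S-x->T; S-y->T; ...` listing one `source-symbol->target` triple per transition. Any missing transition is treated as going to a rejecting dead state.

Build one automaton per condition and run them in lockstep. One (5 states) tracks the count of `b`s modulo 5; the other (3 states) tracks whether and how much of `bb` has been seen. Each combined state is a pair, one component from each; accept when both components accept.
15 states suffice.
          a    b  
>  s0     s0   s1 
   s1     s2   s3 
   s2     s2   s4 
 * s3     s3   s5 
   s4     s6   s5 
   s5     s5   s7 
   s6     s6   s8 
   s7     s7   s9 
   s8    s10   s7 
   s9     s9  s11 
   s10   s10  s12 
   s11   s11   s3 
   s12   s13   s9 
   s13   s13  s14 
   s14    s0  s11 
(> = start, * = accepting)

start=s0; accept=s3; s0-a->s0; s0-b->s1; s1-a->s2; s1-b->s3; s2-a->s2; s2-b->s4; s3-a->s3; s3-b->s5; s4-a->s6; s4-b->s5; s5-a->s5; s5-b->s7; s6-a->s6; s6-b->s8; s7-a->s7; s7-b->s9; s8-a->s10; s8-b->s7; s9-a->s9; s9-b->s11; s10-a->s10; s10-b->s12; s11-a->s11; s11-b->s3; s12-a->s13; s12-b->s9; s13-a->s13; s13-b->s14; s14-a->s0; s14-b->s11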